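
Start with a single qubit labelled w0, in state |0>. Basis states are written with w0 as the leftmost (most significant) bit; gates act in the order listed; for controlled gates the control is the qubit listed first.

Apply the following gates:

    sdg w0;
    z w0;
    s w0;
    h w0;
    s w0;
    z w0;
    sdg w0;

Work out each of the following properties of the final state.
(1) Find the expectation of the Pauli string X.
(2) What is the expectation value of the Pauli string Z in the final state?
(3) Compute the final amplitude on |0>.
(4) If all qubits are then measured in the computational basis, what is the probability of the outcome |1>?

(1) The expectation value of X is -1.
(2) In the final state, Z has expectation 0.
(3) The final state's coefficient on |0> equals sqrt(2)/2.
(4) Outcome |1> occurs with probability 1/2.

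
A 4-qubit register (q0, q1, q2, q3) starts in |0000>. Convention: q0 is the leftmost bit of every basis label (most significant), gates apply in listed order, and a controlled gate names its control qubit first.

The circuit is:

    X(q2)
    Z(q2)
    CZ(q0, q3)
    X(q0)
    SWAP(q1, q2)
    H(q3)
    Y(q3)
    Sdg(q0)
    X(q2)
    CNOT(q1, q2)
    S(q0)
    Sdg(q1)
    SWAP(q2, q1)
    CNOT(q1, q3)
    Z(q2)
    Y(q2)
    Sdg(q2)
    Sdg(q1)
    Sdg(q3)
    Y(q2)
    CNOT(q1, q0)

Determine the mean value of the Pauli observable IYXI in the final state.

In the final state, IYXI has expectation 0.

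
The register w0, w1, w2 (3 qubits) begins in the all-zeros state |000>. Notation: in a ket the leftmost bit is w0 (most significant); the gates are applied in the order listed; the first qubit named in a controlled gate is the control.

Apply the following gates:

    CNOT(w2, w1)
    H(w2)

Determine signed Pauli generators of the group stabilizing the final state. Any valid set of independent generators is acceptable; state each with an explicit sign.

One valid set of independent stabilizer generators is +IIX, +ZII, +IZI (any independent generating set of the same group is equally correct).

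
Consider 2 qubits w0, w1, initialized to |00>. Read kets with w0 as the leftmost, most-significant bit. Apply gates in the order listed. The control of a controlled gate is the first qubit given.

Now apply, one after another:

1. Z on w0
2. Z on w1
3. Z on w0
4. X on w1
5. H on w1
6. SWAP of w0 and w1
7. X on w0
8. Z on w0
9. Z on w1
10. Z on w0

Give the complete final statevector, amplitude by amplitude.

The resulting statevector has amplitude -sqrt(2)/2 on |00>, 0 on |01>, sqrt(2)/2 on |10>, 0 on |11>.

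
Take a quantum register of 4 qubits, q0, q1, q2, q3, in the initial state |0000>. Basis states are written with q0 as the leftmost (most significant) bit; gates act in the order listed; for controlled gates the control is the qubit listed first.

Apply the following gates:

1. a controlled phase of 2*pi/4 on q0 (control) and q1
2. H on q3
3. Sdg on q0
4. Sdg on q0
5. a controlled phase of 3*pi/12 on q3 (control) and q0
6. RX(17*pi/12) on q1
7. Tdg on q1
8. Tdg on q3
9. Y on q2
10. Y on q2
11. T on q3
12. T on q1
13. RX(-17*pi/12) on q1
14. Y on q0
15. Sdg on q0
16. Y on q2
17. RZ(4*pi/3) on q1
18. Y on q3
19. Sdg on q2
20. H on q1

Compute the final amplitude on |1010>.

The amplitude on |1010> is exp(5*I*pi/6)/2. Key observation: the block from step 6 through step 13 cancels to the identity and can be dropped.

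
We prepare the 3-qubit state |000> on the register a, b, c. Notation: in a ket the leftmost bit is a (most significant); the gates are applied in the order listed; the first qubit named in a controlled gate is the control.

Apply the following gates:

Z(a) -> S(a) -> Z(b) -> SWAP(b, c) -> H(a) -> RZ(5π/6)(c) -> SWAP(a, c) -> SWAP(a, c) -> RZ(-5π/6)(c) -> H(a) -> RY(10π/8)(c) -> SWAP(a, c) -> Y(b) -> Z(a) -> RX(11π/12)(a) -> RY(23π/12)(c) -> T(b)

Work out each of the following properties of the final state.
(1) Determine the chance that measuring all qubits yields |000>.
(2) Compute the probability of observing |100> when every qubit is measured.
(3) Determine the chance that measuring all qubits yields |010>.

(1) Outcome |000> occurs with probability 0. Key observation: steps 5-10 multiply out to the identity, so the circuit reduces to the remaining gates.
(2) The probability of measuring |100> is 0.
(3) Outcome |010> occurs with probability sqrt(3)/16 + sqrt(2)/8 + 3*sqrt(6)/32 + 5/16.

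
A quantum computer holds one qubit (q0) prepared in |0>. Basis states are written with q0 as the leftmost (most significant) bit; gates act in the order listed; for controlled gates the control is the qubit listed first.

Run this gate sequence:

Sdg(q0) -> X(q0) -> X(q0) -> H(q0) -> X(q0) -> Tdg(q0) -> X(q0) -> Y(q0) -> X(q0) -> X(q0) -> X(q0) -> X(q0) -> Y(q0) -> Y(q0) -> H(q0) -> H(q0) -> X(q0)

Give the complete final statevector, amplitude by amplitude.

The resulting statevector has amplitude sqrt(2)*exp(I*pi/4)/2 on |0>, -sqrt(2)*I/2 on |1>. Key observation: gates 8-13 undo each other exactly, leaving only the rest of the circuit to track.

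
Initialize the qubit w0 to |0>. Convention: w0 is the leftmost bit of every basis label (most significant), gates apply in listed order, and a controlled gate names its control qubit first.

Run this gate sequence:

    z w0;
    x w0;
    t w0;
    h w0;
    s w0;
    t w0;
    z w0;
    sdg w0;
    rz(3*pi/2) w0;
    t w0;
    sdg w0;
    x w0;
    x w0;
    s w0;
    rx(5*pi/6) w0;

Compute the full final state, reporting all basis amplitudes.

After the circuit, the state carries amplitude -(1 - I)*(1 + sqrt(3)*I)/4 on |0>, -(1 - I)*(1 + sqrt(3)*I)/4 on |1>. Key observation: steps 11-14 multiply out to the identity, so the circuit reduces to the remaining gates.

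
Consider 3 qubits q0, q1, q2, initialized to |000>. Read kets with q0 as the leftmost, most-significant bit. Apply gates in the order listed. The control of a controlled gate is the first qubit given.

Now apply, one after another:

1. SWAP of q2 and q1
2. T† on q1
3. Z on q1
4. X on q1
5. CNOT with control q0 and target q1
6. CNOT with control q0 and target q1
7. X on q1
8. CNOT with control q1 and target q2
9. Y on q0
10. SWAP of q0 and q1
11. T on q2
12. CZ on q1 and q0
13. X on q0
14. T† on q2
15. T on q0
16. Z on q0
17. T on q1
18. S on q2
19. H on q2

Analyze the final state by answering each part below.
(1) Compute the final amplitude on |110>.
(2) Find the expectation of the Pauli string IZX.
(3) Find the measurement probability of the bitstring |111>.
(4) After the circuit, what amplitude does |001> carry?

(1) The amplitude on |110> is sqrt(2)/2.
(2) In the final state, IZX has expectation -1.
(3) Outcome |111> occurs with probability 1/2.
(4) The amplitude on |001> is 0.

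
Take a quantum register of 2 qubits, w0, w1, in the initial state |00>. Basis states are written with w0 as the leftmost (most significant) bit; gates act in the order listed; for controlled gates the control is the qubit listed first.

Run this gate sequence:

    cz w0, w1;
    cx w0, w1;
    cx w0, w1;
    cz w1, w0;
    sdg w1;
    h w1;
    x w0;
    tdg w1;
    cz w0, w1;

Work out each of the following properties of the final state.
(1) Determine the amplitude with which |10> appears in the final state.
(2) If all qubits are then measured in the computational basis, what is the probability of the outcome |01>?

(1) The amplitude on |10> is sqrt(2)/2.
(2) The probability of measuring |01> is 0.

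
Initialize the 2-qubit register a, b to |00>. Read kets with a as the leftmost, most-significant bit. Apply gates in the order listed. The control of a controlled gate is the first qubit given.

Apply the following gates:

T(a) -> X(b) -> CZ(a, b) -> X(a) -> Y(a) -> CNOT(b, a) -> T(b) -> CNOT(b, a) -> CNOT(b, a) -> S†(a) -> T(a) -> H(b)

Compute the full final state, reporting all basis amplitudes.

After the circuit, the state carries amplitude 0 on |00>, 0 on |01>, -sqrt(2)*I/2 on |10>, sqrt(2)*I/2 on |11>. Key observation: the block from step 8 through step 9 cancels to the identity and can be dropped.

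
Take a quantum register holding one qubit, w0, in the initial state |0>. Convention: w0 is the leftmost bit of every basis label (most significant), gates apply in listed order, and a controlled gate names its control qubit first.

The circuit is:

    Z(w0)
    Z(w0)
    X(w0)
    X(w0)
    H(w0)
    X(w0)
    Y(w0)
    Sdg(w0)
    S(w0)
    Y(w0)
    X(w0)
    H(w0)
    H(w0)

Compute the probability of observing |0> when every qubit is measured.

The probability of measuring |0> is 1/2. Key observation: gates 5-12 undo each other exactly, leaving only the rest of the circuit to track.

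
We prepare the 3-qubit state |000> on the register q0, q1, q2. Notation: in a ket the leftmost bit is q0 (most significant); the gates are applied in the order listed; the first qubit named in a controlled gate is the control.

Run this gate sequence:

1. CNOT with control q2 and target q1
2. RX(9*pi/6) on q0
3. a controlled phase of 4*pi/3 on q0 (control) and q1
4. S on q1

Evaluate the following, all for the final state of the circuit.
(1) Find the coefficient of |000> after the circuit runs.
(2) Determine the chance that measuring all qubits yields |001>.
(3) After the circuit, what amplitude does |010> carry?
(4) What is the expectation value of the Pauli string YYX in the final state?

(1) |000> carries amplitude -sqrt(2)/2 in the final state.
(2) Outcome |001> occurs with probability 0.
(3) |010> carries amplitude 0 in the final state.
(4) The expectation value of YYX is 0.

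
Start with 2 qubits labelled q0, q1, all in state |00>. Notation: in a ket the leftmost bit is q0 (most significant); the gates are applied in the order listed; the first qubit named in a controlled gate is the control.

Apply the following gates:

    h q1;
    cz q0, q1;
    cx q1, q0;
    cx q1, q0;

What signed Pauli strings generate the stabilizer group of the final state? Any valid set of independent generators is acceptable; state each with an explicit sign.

The stabilizer group can be generated by +IX, +ZI, among other valid generating sets.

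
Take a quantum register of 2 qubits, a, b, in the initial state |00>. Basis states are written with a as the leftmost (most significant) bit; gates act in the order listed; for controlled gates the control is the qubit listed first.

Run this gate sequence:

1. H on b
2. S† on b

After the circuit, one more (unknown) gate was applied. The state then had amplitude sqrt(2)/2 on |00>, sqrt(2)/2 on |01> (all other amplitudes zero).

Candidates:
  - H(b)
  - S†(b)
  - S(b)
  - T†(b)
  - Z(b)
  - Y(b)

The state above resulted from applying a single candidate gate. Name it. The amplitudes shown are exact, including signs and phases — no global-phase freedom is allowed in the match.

The applied gate was S(b).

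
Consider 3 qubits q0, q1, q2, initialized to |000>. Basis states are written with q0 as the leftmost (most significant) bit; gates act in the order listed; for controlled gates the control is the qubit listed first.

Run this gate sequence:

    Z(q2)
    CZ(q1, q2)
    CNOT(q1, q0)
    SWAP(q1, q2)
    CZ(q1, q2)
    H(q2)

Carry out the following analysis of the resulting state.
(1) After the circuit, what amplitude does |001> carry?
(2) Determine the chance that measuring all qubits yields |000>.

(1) The amplitude on |001> is sqrt(2)/2.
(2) The probability of measuring |000> is 1/2.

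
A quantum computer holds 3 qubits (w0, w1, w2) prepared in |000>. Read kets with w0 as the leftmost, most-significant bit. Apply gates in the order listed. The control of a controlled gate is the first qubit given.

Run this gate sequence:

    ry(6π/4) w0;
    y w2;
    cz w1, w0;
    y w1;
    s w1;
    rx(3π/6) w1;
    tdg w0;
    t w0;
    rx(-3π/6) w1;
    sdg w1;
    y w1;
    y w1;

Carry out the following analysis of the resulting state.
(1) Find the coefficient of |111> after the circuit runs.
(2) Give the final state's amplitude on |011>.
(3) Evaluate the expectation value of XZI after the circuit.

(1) The amplitude on |111> is -sqrt(2)/2. Key observation: gates 4-11 undo each other exactly, leaving only the rest of the circuit to track.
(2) |011> carries amplitude sqrt(2)/2 in the final state.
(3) The expectation value of XZI is 1.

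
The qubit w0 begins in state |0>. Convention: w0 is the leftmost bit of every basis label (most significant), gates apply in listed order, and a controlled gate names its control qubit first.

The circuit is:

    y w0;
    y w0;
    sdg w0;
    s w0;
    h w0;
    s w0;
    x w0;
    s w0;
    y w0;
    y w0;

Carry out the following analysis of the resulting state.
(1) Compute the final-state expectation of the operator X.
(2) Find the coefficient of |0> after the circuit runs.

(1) The expectation value of X is 1.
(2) The final state's coefficient on |0> equals sqrt(2)*I/2.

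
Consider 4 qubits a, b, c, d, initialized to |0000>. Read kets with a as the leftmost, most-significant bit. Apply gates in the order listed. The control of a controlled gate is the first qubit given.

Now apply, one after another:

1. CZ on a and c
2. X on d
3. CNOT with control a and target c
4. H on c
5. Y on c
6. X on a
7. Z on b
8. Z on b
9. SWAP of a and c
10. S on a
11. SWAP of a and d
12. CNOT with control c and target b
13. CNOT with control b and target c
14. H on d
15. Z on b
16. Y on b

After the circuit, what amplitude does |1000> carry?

|1000> carries amplitude 1/2 - I/2 in the final state.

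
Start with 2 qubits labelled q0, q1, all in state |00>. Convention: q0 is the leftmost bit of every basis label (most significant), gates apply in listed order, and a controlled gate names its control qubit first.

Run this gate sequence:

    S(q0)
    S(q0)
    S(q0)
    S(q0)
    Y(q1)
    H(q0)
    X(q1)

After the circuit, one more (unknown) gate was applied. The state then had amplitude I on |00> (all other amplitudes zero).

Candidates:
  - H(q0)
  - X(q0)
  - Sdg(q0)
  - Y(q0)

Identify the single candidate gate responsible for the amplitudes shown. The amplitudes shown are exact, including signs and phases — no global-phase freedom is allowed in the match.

The applied gate was H(q0). Key observation: gates 1-4 undo each other exactly, leaving only the rest of the circuit to track.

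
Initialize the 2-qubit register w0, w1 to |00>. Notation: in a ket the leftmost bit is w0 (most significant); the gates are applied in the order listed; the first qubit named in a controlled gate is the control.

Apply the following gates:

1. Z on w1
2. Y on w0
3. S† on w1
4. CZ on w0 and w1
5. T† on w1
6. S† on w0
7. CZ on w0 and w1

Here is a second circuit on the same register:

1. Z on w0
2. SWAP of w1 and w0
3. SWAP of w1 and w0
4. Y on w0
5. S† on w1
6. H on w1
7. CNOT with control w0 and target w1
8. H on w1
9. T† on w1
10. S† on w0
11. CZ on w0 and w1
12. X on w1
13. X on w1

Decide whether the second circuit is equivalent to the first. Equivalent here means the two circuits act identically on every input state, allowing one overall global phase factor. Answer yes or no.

No: there is an input state on which the two circuits produce genuinely different outputs (not merely differing by a phase).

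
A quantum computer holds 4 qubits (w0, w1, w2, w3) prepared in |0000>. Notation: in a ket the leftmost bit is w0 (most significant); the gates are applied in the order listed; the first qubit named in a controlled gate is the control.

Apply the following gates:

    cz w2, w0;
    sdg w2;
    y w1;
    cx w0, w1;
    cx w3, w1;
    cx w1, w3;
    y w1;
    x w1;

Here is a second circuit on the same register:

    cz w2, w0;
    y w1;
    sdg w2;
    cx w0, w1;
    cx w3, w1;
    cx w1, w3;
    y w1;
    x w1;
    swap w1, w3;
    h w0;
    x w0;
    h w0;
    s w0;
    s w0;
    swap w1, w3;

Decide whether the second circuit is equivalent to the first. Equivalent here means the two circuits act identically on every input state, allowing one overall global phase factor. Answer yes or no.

Yes: on every input state the two circuits agree up to one overall phase factor.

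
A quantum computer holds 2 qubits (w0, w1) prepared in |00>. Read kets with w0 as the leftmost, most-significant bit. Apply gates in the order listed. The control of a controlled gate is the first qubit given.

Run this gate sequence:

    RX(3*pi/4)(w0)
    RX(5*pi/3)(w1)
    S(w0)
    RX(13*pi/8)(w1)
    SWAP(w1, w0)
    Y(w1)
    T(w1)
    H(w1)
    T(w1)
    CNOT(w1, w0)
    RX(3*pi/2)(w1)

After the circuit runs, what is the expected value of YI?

The expectation value of YI is -sqrt(3)*sqrt(1/2 - sqrt(2)/4)*sqrt(sqrt(2)/4 + 1/2)*exp(I*pi/4)*cos(3*pi/16)**2/4 - sqrt(3)*I*sqrt(1/2 - sqrt(2)/4)*sqrt(sqrt(2)/4 + 1/2)*exp(-I*pi/4)*cos(3*pi/16)**2/4 - sqrt(1/2 - sqrt(2)/4)*sqrt(sqrt(2)/4 + 1/2)*exp(I*pi/4)*sin(3*pi/16)*cos(3*pi/16)/2 - I*sqrt(1/2 - sqrt(2)/4)*sqrt(sqrt(2)/4 + 1/2)*exp(-I*pi/4)*sin(3*pi/16)*cos(3*pi/16)/2 + sqrt(3)*sqrt(1/2 - sqrt(2)/4)*sqrt(sqrt(2)/4 + 1/2)*exp(-I*pi/4)*sin(3*pi/16)**2/4 - sqrt(3)*I*sqrt(1/2 - sqrt(2)/4)*sqrt(sqrt(2)/4 + 1/2)*exp(I*pi/4)*sin(3*pi/16)**2/4 + sqrt(3)*sqrt(1/2 - sqrt(2)/4)*sqrt(sqrt(2)/4 + 1/2)*exp(I*pi/4)*sin(3*pi/16)**2/4 + sqrt(3)*I*sqrt(1/2 - sqrt(2)/4)*sqrt(sqrt(2)/4 + 1/2)*exp(-I*pi/4)*sin(3*pi/16)**2/4 - sqrt(1/2 - sqrt(2)/4)*sqrt(sqrt(2)/4 + 1/2)*exp(-I*pi/4)*sin(3*pi/16)*cos(3*pi/16)/2 + I*sqrt(1/2 - sqrt(2)/4)*sqrt(sqrt(2)/4 + 1/2)*exp(I*pi/4)*sin(3*pi/16)*cos(3*pi/16)/2 - sqrt(3)*sqrt(1/2 - sqrt(2)/4)*sqrt(sqrt(2)/4 + 1/2)*exp(-I*pi/4)*cos(3*pi/16)**2/4 + sqrt(3)*I*sqrt(1/2 - sqrt(2)/4)*sqrt(sqrt(2)/4 + 1/2)*exp(I*pi/4)*cos(3*pi/16)**2/4.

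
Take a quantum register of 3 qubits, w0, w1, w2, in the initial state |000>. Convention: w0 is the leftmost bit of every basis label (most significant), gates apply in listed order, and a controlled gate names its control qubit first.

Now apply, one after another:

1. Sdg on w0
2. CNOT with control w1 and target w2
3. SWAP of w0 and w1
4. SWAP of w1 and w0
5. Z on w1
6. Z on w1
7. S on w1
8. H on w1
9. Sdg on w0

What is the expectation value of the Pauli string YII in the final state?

In the final state, YII has expectation 0.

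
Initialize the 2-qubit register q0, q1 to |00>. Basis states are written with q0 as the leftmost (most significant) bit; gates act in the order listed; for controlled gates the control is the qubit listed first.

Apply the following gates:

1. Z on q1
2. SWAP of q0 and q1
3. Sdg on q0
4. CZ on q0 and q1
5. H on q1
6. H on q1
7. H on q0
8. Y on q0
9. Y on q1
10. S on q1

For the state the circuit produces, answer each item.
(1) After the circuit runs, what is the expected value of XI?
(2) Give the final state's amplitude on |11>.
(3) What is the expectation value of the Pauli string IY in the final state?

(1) The expectation value of XI is -1.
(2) |11> carries amplitude -sqrt(2)*I/2 in the final state.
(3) The observable IY averages to 0.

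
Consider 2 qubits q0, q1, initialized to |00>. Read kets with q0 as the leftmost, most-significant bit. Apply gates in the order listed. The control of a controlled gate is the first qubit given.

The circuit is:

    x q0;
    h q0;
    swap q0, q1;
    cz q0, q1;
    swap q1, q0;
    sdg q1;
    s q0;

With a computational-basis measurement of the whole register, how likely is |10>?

A full measurement returns |10> with probability 1/2.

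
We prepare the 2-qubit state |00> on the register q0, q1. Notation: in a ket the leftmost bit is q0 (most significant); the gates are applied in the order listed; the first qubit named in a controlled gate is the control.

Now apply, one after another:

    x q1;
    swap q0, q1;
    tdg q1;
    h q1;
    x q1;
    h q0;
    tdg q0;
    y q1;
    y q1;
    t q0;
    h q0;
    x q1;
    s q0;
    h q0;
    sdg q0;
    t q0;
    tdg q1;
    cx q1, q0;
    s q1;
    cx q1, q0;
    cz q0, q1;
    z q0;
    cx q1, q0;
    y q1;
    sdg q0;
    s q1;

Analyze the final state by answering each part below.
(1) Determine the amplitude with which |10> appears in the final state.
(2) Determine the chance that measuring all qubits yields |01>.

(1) The amplitude on |10> is -exp(3*I*pi/4)/2. Key observation: steps 6-11 multiply out to the identity, so the circuit reduces to the remaining gates.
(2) A full measurement returns |01> with probability 1/4.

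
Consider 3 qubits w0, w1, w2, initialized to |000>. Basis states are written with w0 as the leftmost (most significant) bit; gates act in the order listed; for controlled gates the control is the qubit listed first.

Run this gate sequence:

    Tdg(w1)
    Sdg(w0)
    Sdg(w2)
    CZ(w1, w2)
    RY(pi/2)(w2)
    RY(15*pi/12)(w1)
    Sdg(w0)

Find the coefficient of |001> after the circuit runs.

The amplitude on |001> is -sqrt(4 - 2*sqrt(2))/4.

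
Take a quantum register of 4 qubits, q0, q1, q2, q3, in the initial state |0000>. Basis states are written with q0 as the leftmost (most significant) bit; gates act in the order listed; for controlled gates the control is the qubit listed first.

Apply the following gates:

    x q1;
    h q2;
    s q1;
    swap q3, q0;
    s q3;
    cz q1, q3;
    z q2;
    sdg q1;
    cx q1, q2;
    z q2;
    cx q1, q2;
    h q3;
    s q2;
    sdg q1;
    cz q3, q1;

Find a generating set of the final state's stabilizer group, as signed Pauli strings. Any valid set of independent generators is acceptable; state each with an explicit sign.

One valid set of independent stabilizer generators is +IIYI, -IIIX, +ZIII, -IZII (any independent generating set of the same group is equally correct).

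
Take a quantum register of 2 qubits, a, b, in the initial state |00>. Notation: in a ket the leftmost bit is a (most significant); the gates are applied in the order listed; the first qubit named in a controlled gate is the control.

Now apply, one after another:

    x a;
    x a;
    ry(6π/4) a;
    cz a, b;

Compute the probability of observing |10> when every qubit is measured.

A full measurement returns |10> with probability 1/2. Key observation: steps 1-2 multiply out to the identity, so the circuit reduces to the remaining gates.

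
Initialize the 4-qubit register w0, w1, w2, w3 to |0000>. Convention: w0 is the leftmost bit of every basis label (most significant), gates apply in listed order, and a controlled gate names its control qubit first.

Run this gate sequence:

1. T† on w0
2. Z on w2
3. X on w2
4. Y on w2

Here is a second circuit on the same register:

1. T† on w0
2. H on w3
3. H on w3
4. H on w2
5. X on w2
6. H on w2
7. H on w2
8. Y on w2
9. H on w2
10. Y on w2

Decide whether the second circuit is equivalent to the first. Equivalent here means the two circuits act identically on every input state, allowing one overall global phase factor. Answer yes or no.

No, they are not equivalent — no single phase factor reconciles the two unitaries.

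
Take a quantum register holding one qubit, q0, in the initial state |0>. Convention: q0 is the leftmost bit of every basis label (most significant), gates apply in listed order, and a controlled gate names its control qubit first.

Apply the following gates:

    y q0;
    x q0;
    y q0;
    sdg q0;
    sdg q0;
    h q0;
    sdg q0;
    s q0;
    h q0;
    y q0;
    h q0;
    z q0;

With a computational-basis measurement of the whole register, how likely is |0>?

A full measurement returns |0> with probability 1/2. Key observation: gates 6-9 undo each other exactly, leaving only the rest of the circuit to track.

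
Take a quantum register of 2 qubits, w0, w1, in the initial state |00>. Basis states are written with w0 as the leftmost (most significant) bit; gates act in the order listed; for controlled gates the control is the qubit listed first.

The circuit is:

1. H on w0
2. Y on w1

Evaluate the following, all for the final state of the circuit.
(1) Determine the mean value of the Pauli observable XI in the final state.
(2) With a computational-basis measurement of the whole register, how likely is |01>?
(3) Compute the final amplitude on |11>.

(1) The expectation value of XI is 1.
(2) The probability of measuring |01> is 1/2.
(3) The final state's coefficient on |11> equals sqrt(2)*I/2.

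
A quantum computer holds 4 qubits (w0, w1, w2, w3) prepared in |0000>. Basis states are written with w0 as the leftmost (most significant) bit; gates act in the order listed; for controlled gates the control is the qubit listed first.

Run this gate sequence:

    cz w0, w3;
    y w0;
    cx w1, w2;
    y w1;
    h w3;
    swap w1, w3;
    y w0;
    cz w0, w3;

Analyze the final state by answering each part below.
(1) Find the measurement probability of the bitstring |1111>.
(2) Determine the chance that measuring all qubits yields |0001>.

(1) A full measurement returns |1111> with probability 0.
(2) The probability of measuring |0001> is 1/2.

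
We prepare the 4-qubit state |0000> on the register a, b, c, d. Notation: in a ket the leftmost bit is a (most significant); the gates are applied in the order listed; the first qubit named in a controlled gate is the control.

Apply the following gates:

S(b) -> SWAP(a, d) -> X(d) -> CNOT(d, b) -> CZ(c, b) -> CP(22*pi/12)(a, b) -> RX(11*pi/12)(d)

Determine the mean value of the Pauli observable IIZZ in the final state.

The observable IIZZ averages to sqrt(2)/4 + sqrt(6)/4.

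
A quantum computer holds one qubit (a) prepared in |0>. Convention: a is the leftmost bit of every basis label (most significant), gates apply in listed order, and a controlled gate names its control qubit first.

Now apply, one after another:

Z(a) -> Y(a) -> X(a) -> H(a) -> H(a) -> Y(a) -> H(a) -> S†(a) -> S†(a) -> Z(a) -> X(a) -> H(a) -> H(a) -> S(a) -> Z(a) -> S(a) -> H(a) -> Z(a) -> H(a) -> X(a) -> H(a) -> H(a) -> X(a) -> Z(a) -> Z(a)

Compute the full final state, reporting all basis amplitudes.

The final amplitudes are -sqrt(2)/2 on |0>, sqrt(2)/2 on |1>.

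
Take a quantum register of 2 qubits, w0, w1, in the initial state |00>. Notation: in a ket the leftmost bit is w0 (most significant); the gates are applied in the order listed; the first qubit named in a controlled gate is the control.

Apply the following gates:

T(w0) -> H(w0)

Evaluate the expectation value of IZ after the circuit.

In the final state, IZ has expectation 1.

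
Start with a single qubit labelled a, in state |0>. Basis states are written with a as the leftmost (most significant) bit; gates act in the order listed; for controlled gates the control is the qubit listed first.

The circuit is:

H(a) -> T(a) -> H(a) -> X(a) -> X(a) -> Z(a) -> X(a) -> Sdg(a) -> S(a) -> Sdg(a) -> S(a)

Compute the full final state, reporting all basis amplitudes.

After the circuit, the state carries amplitude -1/2 + exp(I*pi/4)/2 on |0>, 1/2 + exp(I*pi/4)/2 on |1>. Key observation: the block from step 9 through step 10 cancels to the identity and can be dropped.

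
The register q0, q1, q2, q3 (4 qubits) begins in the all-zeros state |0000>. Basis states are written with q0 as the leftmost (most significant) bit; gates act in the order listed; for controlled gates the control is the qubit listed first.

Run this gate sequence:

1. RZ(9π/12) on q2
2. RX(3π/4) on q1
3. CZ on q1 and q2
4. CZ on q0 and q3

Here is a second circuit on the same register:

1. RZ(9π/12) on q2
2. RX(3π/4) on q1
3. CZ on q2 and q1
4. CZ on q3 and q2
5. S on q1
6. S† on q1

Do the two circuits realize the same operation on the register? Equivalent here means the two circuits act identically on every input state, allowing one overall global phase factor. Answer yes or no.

No — the two circuits implement different unitaries, even allowing a global phase.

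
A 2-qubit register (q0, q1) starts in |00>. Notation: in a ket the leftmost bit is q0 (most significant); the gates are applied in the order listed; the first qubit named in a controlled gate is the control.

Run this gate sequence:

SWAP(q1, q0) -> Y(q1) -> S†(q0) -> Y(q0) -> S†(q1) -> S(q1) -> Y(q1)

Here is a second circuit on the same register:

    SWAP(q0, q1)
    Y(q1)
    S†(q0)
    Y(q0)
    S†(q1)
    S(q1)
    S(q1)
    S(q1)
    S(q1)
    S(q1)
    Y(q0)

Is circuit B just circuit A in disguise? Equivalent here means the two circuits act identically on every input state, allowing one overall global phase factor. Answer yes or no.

No, they are not equivalent — no single phase factor reconciles the two unitaries.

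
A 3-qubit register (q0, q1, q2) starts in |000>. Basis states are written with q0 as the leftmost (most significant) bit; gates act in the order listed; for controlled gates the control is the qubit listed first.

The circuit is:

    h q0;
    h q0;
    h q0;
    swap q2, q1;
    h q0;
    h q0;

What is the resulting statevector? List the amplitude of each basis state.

The resulting statevector has amplitude sqrt(2)/2 on |000>, sqrt(2)/2 on |100>, and 0 on every other basis state.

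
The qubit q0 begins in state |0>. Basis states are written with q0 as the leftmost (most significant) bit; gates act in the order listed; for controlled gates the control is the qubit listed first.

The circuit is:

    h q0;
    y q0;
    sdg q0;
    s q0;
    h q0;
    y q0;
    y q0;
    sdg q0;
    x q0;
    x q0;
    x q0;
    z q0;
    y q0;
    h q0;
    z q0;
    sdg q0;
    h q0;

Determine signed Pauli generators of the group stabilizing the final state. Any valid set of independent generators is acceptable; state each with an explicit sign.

The final state is stabilized by the group generated by +Y; other independent generating sets are equally valid. Key observation: the block from step 9 through step 10 cancels to the identity and can be dropped.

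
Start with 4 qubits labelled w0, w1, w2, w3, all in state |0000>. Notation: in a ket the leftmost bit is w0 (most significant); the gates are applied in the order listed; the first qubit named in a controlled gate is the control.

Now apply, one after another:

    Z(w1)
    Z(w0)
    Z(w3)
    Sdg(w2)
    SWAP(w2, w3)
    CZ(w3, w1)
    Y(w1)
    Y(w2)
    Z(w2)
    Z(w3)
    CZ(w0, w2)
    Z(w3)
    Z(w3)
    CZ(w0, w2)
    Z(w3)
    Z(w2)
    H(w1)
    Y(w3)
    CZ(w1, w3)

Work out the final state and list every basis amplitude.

The final amplitudes are -sqrt(2)*I/2 on |0011>, -sqrt(2)*I/2 on |0111>, and 0 on every other basis state.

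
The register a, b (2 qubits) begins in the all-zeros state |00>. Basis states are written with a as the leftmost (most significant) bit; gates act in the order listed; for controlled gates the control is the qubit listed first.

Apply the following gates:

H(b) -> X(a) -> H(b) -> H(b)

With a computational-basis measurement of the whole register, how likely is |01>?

A full measurement returns |01> with probability 0. Key observation: gates 3-4 undo each other exactly, leaving only the rest of the circuit to track.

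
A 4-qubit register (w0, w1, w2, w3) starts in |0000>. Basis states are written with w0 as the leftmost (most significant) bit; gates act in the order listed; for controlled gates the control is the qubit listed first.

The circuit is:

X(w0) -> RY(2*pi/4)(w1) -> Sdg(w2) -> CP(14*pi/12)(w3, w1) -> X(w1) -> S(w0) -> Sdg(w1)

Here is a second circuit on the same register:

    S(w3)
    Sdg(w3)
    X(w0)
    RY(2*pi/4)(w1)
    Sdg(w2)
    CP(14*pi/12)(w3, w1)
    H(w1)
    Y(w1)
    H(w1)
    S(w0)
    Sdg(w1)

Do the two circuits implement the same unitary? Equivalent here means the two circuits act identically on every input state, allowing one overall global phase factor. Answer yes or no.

No: there is an input state on which the two circuits produce genuinely different outputs (not merely differing by a phase).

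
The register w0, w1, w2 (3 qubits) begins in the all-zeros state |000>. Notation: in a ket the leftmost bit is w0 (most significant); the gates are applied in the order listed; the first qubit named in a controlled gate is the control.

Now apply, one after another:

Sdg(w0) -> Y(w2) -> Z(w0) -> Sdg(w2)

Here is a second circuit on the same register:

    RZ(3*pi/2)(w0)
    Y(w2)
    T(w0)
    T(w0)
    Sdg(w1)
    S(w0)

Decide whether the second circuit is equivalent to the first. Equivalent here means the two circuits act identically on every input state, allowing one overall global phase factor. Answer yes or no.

No, they are not equivalent — no single phase factor reconciles the two unitaries.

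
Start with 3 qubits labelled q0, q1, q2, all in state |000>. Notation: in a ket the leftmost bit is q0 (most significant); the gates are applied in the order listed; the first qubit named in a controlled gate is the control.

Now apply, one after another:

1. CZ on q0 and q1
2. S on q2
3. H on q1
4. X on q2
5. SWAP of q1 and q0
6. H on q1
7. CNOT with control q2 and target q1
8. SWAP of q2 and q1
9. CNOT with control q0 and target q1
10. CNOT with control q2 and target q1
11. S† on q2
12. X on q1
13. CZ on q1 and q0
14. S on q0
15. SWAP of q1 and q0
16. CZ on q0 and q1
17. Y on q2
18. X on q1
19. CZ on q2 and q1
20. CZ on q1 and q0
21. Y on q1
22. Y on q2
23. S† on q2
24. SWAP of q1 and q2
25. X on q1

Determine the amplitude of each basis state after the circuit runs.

The final amplitudes are 0 on |000>, 1/2 on |001>, I/2 on |010>, 0 on |011>, -I/2 on |100>, 0 on |101>, 0 on |110>, -1/2 on |111>.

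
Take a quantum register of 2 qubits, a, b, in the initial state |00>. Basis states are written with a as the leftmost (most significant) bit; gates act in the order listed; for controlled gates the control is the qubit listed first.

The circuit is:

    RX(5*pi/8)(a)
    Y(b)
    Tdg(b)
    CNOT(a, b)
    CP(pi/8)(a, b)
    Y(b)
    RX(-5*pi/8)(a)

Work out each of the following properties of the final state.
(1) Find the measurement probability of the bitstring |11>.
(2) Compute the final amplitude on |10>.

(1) Outcome |11> occurs with probability sqrt(2)/16 + 1/8.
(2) |10> carries amplitude sqrt(sqrt(2) + 2)*exp(I*pi/4)/4 in the final state.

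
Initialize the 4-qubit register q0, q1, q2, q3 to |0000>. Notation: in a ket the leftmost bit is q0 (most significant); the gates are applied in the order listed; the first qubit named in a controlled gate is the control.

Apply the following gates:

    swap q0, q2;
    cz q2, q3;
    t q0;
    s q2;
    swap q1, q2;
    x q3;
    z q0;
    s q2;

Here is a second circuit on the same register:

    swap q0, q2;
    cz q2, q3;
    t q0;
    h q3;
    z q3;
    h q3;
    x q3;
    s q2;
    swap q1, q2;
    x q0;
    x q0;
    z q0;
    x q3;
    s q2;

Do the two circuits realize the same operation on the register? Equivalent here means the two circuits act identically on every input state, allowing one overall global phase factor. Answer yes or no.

Yes: on every input state the two circuits agree up to one overall phase factor.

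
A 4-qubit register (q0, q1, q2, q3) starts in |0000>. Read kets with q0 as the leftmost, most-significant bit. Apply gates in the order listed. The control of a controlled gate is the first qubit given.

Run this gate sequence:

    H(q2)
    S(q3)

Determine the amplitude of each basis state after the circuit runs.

After the circuit, the state carries amplitude sqrt(2)/2 on |0000>, sqrt(2)/2 on |0010>, and 0 on every other basis state.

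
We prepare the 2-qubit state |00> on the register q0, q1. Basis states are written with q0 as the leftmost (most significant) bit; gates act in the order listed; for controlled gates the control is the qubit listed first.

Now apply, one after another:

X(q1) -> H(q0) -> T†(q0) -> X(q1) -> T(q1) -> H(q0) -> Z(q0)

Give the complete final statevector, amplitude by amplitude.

After the circuit, the state carries amplitude 1/2 - exp(3*I*pi/4)/2 on |00>, 0 on |01>, -1/2 - exp(3*I*pi/4)/2 on |10>, 0 on |11>.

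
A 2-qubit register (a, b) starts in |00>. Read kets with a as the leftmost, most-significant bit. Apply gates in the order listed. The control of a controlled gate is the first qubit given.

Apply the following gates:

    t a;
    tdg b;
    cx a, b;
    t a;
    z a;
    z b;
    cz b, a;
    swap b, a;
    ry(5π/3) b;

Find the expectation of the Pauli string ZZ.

In the final state, ZZ has expectation 1/2.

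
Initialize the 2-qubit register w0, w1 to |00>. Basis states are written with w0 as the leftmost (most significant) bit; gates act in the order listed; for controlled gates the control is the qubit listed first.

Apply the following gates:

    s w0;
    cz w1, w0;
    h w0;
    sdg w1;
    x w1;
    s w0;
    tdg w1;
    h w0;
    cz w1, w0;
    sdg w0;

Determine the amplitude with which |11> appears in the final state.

|11> carries amplitude sqrt(2)/2 in the final state.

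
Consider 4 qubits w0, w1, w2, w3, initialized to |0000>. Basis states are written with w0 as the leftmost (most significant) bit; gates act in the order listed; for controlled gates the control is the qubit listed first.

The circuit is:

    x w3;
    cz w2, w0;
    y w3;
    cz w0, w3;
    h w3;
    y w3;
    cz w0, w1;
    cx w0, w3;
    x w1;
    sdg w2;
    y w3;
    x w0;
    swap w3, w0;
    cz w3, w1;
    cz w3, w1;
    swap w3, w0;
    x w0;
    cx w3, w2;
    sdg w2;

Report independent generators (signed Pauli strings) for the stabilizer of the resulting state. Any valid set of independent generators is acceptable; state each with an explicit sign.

The final state is stabilized by the group generated by -IIXY, +ZIII, -IZII, +IIZZ; other independent generating sets are equally valid. Key observation: gates 12-17 undo each other exactly, leaving only the rest of the circuit to track.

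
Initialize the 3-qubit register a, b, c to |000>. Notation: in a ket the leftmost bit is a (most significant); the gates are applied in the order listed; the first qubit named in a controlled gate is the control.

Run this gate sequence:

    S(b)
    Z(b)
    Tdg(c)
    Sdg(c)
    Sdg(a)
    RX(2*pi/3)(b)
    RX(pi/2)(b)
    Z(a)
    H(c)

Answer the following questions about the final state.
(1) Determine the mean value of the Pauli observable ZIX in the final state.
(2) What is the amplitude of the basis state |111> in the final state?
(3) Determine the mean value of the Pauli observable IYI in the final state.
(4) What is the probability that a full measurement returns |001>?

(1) In the final state, ZIX has expectation 1.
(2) The final state's coefficient on |111> equals 0.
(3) In the final state, IYI has expectation 1/2.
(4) Outcome |001> occurs with probability 1/4 - sqrt(3)/8.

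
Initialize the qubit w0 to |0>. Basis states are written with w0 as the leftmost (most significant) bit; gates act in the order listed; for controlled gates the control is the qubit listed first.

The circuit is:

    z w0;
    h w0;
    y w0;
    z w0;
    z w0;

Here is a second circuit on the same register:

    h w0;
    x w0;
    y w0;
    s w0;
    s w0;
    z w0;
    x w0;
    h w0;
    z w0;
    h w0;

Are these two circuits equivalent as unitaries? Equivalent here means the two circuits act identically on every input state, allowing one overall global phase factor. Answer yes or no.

Yes: on every input state the two circuits agree up to one overall phase factor.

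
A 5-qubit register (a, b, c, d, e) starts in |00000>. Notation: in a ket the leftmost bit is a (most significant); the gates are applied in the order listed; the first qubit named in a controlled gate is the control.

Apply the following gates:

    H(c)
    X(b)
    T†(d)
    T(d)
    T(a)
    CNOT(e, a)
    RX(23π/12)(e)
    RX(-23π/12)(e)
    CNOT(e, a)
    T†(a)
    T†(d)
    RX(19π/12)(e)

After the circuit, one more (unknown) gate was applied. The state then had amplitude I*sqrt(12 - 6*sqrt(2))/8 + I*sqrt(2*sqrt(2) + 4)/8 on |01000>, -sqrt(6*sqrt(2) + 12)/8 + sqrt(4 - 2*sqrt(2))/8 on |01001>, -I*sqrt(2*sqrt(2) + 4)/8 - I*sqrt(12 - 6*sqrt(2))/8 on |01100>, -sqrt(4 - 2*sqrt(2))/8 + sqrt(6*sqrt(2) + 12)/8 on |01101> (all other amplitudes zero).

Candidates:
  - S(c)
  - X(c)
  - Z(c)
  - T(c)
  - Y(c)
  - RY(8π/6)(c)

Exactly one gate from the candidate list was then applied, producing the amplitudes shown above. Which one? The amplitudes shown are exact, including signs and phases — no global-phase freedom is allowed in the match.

The unique candidate consistent with the amplitudes is Y(c).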